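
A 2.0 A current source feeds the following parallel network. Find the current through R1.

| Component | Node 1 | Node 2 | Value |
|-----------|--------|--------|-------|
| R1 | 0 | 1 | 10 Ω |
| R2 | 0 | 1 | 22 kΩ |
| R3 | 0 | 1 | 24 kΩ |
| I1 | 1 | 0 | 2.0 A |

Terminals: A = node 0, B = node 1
All resistors sit directly between nodes 0 and 1, so they are in parallel and share one voltage V; the full source current 2 A splits among them.
1/R_par = 1/10 + 1/22000 + 1/24000 = 0.1001 S  =>  R_par = 9.991 Ω
V = I × R_par = 2 × 9.991 = 19.98 V
I_R1 = V/R1 = 19.98/10 = 1.998 A

Final answer: 1.998 A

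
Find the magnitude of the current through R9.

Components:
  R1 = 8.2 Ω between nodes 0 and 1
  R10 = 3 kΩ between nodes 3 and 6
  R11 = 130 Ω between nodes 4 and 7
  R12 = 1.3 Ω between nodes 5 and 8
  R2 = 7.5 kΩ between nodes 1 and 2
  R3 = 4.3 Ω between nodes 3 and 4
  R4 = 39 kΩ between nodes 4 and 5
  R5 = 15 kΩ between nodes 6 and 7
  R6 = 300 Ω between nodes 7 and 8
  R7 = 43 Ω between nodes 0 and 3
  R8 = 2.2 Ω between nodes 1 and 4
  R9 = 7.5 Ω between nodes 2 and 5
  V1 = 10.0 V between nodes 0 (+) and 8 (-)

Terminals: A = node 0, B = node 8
Nodal analysis, taking node 8 as the 0 V reference.
Source V1 fixes V_0 = 10 V.
KCL at each unknown node (sum of currents leaving = 0; resistances in Ω):
  Node 1: (V_1 - 10)/8.2 + (V_1 - V_2)/7500 + (V_1 - V_4)/2.2 = 0
  Node 2: (V_2 - V_1)/7500 + (V_2 - V_5)/7.5 = 0
  Node 3: (V_3 - V_4)/4.3 + (V_3 - 10)/43 + (V_3 - V_6)/3000 = 0
  Node 4: (V_4 - V_3)/4.3 + (V_4 - V_5)/39000 + (V_4 - V_1)/2.2 + (V_4 - V_7)/130 = 0
  Node 5: (V_5 - V_4)/39000 + (V_5 - V_2)/7.5 + (V_5 - 0)/1.3 = 0
  Node 6: (V_6 - V_7)/15000 + (V_6 - V_3)/3000 = 0
  Node 7: (V_7 - V_6)/15000 + (V_7 - 0)/300 + (V_7 - V_4)/130 = 0
Collecting terms (coefficients in siemens):
  0.5766·V_1 - 0.0001333·V_2 - 0.4545·V_4 = 1.22
  0.1335·V_2 - 0.0001333·V_1 - 0.1333·V_5 = 0
  0.2561·V_3 - 0.2326·V_4 - 0.0003333·V_6 = 0.2326
  0.6948·V_4 - 0.4545·V_1 - 0.2326·V_3 - 0.00002564·V_5 - 0.007692·V_7 = 0
  0.9026·V_5 - 0.1333·V_2 - 0.00002564·V_4 = 0
  0.0004·V_6 - 0.0003333·V_3 - 0.00006667·V_7 = 0
  0.01109·V_7 - 0.007692·V_4 - 0.00006667·V_6 = 0
Solving these 7 simultaneous equations (Gaussian elimination) gives:
  V_1 = 9.836 V, V_2 = 0.01185 V, V_3 = 9.813 V, V_4 = 9.795 V
  V_5 = 0.002029 V, V_6 = 9.319 V, V_7 = 6.848 V
I_R9 = (V_2 - V_5)/R9 = (0.01185 - 0.002029)/7.5 = 0.00131 A
|I_R9| = 0.00131 A

Final answer: |I_R9| = 0.00131 A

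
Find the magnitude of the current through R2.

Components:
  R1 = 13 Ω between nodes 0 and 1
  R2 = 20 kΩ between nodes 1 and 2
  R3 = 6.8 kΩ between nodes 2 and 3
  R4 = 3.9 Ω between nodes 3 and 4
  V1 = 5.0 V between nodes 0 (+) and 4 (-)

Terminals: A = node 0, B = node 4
Nodal analysis, taking node 4 as the 0 V reference.
Source V1 fixes V_0 = 5 V.
KCL at each unknown node (sum of currents leaving = 0; resistances in Ω):
  Node 1: (V_1 - 5)/13 + (V_1 - V_2)/20000 = 0
  Node 2: (V_2 - V_1)/20000 + (V_2 - V_3)/6800 = 0
  Node 3: (V_3 - V_2)/6800 + (V_3 - 0)/3.9 = 0
Collecting terms (coefficients in siemens):
  0.07697·V_1 - 0.00005·V_2 = 0.3846
  0.0001971·V_2 - 0.00005·V_1 - 0.0001471·V_3 = 0
  0.2566·V_3 - 0.0001471·V_2 = 0
Solving these 3 simultaneous equations (Gaussian elimination) gives:
  V_1 = 4.998 V, V_2 = 1.269 V, V_3 = 0.0007272 V
I_R2 = (V_1 - V_2)/R2 = (4.998 - 1.269)/20000 = 0.0001864 A
|I_R2| = 0.0001864 A

Final answer: |I_R2| = 0.0001864 A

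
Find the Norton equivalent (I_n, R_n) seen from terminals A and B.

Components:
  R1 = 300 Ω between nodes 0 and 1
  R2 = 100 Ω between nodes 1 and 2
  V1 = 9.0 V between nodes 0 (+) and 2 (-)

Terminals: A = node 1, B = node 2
Find the Thévenin equivalent first; then I_n = V_th/R_th and R_n = R_th.
Step 1 — V_th is the open-circuit voltage V_A - V_B (nothing connected across the terminals).
Nodal analysis, taking node 2 as the 0 V reference.
Source V1 fixes V_0 = 9 V.
KCL at each unknown node (sum of currents leaving = 0; resistances in Ω):
  Node 1: (V_1 - 9)/300 + (V_1 - 0)/100 = 0
Collecting terms: 0.01333 × V_1 = 0.03  =>  V_1 = 2.25 V
V_th = V_1 - V_2 = 2.25 - 0 = 2.25 V
Step 2 — R_th: zero the source — replace V1 by a short circuit (node 2 merges into node 0) — and find the resistance seen between A (node 1) and B (node 0).
Reduce the network between node 1 (A) and node 0 (B) by series/parallel combination:
  Rp1 = R1 ‖ R2 (parallel, both between nodes 0 and 1) = 1/(1/300 + 1/100) = 75 Ω
R_th = 75 Ω
I_n = V_th/R_th = 2.25/75 = 0.03 A, and R_n = R_th = 75 Ω

Final answer: I_n = 0.03 A, R_n = 75 Ω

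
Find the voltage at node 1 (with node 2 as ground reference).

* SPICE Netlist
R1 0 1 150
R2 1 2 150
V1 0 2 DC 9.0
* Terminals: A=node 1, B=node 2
Nodal analysis, taking node 2 as the 0 V reference.
Source V1 fixes V_0 = 9 V.
KCL at each unknown node (sum of currents leaving = 0; resistances in Ω):
  Node 1: (V_1 - 9)/150 + (V_1 - 0)/150 = 0
Collecting terms: 0.01333 × V_1 = 0.06  =>  V_1 = 4.5 V
The requested potential is V_1 = 4.5 V.

Final answer: V_1 = 4.5 V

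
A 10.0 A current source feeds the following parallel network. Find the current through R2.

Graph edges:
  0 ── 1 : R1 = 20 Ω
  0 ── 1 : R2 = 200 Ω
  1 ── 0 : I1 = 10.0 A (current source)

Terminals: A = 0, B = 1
All resistors sit directly between nodes 0 and 1, so they are in parallel and share one voltage V; the full source current 10 A splits among them.
1/R_par = 1/20 + 1/200 = 0.055 S  =>  R_par = 18.18 Ω
V = I × R_par = 10 × 18.18 = 181.8 V
I_R2 = V/R2 = 181.8/200 = 0.9091 A

Final answer: 0.9091 A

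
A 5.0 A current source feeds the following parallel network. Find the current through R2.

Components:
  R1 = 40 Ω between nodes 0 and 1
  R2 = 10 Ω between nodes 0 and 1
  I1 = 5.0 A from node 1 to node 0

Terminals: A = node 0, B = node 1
All resistors sit directly between nodes 0 and 1, so they are in parallel and share one voltage V; the full source current 5 A splits among them.
1/R_par = 1/40 + 1/10 = 0.125 S  =>  R_par = 8 Ω
V = I × R_par = 5 × 8 = 40 V
I_R2 = V/R2 = 40/10 = 4 A

Final answer: 4 A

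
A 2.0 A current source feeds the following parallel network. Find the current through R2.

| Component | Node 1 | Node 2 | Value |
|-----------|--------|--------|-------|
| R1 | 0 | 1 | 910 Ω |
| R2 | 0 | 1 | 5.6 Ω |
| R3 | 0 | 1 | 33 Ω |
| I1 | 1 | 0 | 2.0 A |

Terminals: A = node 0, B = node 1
All resistors sit directly between nodes 0 and 1, so they are in parallel and share one voltage V; the full source current 2 A splits among them.
1/R_par = 1/910 + 1/5.6 + 1/33 = 0.21 S  =>  R_par = 4.763 Ω
V = I × R_par = 2 × 4.763 = 9.525 V
I_R2 = V/R2 = 9.525/5.6 = 1.701 A

Final answer: 1.701 A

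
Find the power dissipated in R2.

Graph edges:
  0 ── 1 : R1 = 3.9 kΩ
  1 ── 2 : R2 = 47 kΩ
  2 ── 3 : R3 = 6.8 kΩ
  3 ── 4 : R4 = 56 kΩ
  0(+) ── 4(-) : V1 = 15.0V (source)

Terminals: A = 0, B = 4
Nodal analysis, taking node 4 as the 0 V reference.
Source V1 fixes V_0 = 15 V.
KCL at each unknown node (sum of currents leaving = 0; resistances in Ω):
  Node 1: (V_1 - 15)/3900 + (V_1 - V_2)/47000 = 0
  Node 2: (V_2 - V_1)/47000 + (V_2 - V_3)/6800 = 0
  Node 3: (V_3 - V_2)/6800 + (V_3 - 0)/56000 = 0
Collecting terms (coefficients in siemens):
  0.0002777·V_1 - 0.00002128·V_2 = 0.003846
  0.0001683·V_2 - 0.00002128·V_1 - 0.0001471·V_3 = 0
  0.0001649·V_3 - 0.0001471·V_2 = 0
Solving these 3 simultaneous equations (Gaussian elimination) gives:
  V_1 = 14.49 V, V_2 = 8.285 V, V_3 = 7.388 V
I_R2 = (V_1 - V_2)/R2 = (14.49 - 8.285)/47000 = 0.0001319 A
P_R2 = I_R2² × R2 = (0.0001319)² × 47000 = 0.000818 W

Final answer: 0.000818 W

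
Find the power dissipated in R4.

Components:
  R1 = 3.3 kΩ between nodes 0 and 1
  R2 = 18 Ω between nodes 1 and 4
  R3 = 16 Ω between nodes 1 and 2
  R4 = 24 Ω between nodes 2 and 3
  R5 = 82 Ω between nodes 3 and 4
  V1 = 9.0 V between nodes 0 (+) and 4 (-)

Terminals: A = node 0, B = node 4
Nodal analysis, taking node 4 as the 0 V reference.
Source V1 fixes V_0 = 9 V.
KCL at each unknown node (sum of currents leaving = 0; resistances in Ω):
  Node 1: (V_1 - 9)/3300 + (V_1 - 0)/18 + (V_1 - V_2)/16 = 0
  Node 2: (V_2 - V_1)/16 + (V_2 - V_3)/24 = 0
  Node 3: (V_3 - V_2)/24 + (V_3 - 0)/82 = 0
Collecting terms (coefficients in siemens):
  0.1184·V_1 - 0.0625·V_2 = 0.002727
  0.1042·V_2 - 0.0625·V_1 - 0.04167·V_3 = 0
  0.05386·V_3 - 0.04167·V_2 = 0
Solving these 3 simultaneous equations (Gaussian elimination) gives:
  V_1 = 0.04258 V, V_2 = 0.03699 V, V_3 = 0.02862 V
I_R4 = (V_2 - V_3)/R4 = (0.03699 - 0.02862)/24 = 0.000349 A
P_R4 = I_R4² × R4 = (0.000349)² × 24 = 0.000002923 W

Final answer: 2.923e-06 W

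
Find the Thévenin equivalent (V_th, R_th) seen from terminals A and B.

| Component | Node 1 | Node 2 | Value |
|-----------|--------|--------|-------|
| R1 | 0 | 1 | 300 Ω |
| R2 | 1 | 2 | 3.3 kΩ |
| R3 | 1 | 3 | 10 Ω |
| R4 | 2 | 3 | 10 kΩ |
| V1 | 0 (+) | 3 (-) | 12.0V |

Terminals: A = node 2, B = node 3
Step 1 — V_th is the open-circuit voltage V_A - V_B (nothing connected across the terminals).
Nodal analysis, taking node 3 as the 0 V reference.
Source V1 fixes V_0 = 12 V.
KCL at each unknown node (sum of currents leaving = 0; resistances in Ω):
  Node 1: (V_1 - 12)/300 + (V_1 - V_2)/3300 + (V_1 - 0)/10 = 0
  Node 2: (V_2 - V_1)/3300 + (V_2 - 0)/10000 = 0
Collecting terms (coefficients in siemens):
  0.1036·V_1 - 0.000303·V_2 = 0.04
  0.000403·V_2 - 0.000303·V_1 = 0
Determinant D = (0.1036)(0.000403) - (-0.000303)(-0.000303) = 0.00004168
V_1 = [(0.04)(0.000403) - (-0.000303)(0)]/D = 0.3868 V
V_2 = [(0.1036)(0) - (0.04)(-0.000303)]/D = 0.2908 V
V_th = V_2 - V_3 = 0.2908 - 0 = 0.2908 V
Step 2 — R_th: zero the source — replace V1 by a short circuit (node 3 merges into node 0) — and find the resistance seen between A (node 2) and B (node 0).
Reduce the network between node 2 (A) and node 0 (B) by series/parallel combination:
  Rp1 = R1 ‖ R3 (parallel, both between nodes 0 and 1) = 1/(1/300 + 1/10) = 9.677 Ω
  Rs1 = R2 + Rp1 (series, joined only at node 1) = 3300 + 9.677 = 3310 Ω
  Rp2 = R4 ‖ Rs1 (parallel, both between nodes 0 and 2) = 1/(1/10000 + 1/3310) = 2487 Ω
R_th = 2.487 kΩ

Final answer: V_th = 0.2908 V, R_th = 2.487 kΩ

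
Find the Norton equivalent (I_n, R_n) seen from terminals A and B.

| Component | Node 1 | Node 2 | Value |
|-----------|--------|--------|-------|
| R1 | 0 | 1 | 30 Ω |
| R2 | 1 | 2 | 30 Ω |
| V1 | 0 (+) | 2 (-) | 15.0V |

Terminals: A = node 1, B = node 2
Find the Thévenin equivalent first; then I_n = V_th/R_th and R_n = R_th.
Step 1 — V_th is the open-circuit voltage V_A - V_B (nothing connected across the terminals).
Nodal analysis, taking node 2 as the 0 V reference.
Source V1 fixes V_0 = 15 V.
KCL at each unknown node (sum of currents leaving = 0; resistances in Ω):
  Node 1: (V_1 - 15)/30 + (V_1 - 0)/30 = 0
Collecting terms: 0.06667 × V_1 = 0.5  =>  V_1 = 7.5 V
V_th = V_1 - V_2 = 7.5 - 0 = 7.5 V
Step 2 — R_th: zero the source — replace V1 by a short circuit (node 2 merges into node 0) — and find the resistance seen between A (node 1) and B (node 0).
Reduce the network between node 1 (A) and node 0 (B) by series/parallel combination:
  Rp1 = R1 ‖ R2 (parallel, both between nodes 0 and 1) = 1/(1/30 + 1/30) = 15 Ω
R_th = 15 Ω
I_n = V_th/R_th = 7.5/15 = 0.5 A, and R_n = R_th = 15 Ω

Final answer: I_n = 0.5 A, R_n = 15 Ω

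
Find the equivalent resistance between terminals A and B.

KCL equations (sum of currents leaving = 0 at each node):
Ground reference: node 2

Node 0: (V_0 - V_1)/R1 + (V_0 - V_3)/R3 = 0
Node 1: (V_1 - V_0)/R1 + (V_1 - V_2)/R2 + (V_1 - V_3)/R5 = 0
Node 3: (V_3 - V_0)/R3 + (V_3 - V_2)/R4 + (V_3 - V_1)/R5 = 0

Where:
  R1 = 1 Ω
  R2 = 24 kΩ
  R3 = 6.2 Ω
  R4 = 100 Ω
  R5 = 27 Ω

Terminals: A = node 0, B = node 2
The network is not a plain series/parallel combination. Inject a 1 A test current into terminal A (node 0) and return it from terminal B (node 2); then R_eq = V_A / (1 A).
Nodal analysis, taking node 2 as the 0 V reference.
Current source I_test pushes 1 A into node 0 and draws it out of node 2.
KCL at each unknown node (sum of currents leaving = 0; resistances in Ω):
  Node 0: (V_0 - V_1)/1 + (V_0 - V_3)/6.2 - 1 = 0
  Node 1: (V_1 - V_0)/1 + (V_1 - 0)/24000 + (V_1 - V_3)/27 = 0
  Node 3: (V_3 - V_0)/6.2 + (V_3 - V_1)/27 + (V_3 - 0)/100 = 0
Collecting terms (coefficients in siemens):
  1.161·V_0 - 1·V_1 - 0.1613·V_3 = 1
  1.037·V_1 - 1·V_0 - 0.03704·V_3 = 0
  0.2083·V_3 - 0.1613·V_0 - 0.03704·V_1 = 0
Solving these 3 simultaneous equations (Gaussian elimination) gives:
  V_0 = 104.6 V, V_1 = 104.4 V, V_3 = 99.56 V
R_eq = V_0 / 1 A = 104.6 Ω

Final answer: 104.6 Ω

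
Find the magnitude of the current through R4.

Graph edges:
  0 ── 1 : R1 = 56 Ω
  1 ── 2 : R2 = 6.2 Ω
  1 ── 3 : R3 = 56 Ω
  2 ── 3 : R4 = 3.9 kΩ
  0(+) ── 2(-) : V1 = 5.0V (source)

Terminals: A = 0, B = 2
Nodal analysis, taking node 2 as the 0 V reference.
Source V1 fixes V_0 = 5 V.
KCL at each unknown node (sum of currents leaving = 0; resistances in Ω):
  Node 1: (V_1 - 5)/56 + (V_1 - 0)/6.2 + (V_1 - V_3)/56 = 0
  Node 3: (V_3 - V_1)/56 + (V_3 - 0)/3900 = 0
Collecting terms (coefficients in siemens):
  0.197·V_1 - 0.01786·V_3 = 0.08929
  0.01811·V_3 - 0.01786·V_1 = 0
Determinant D = (0.197)(0.01811) - (-0.01786)(-0.01786) = 0.00325
V_1 = [(0.08929)(0.01811) - (-0.01786)(0)]/D = 0.4977 V
V_3 = [(0.197)(0) - (0.08929)(-0.01786)]/D = 0.4906 V
I_R4 = (V_2 - V_3)/R4 = (0 - 0.4906)/3900 = -0.0001258 A
|I_R4| = 0.0001258 A

Final answer: |I_R4| = 0.0001258 A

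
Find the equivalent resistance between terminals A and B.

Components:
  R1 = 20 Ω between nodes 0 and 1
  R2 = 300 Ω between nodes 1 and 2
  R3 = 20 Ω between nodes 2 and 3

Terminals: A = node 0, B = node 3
Reduce the network between node 0 (A) and node 3 (B) by series/parallel combination:
  Rs1 = R1 + R2 (series, joined only at node 1) = 20 + 300 = 320 Ω
  Rs2 = R3 + Rs1 (series, joined only at node 2) = 20 + 320 = 340 Ω
R_eq = 340 Ω

Final answer: 340 Ω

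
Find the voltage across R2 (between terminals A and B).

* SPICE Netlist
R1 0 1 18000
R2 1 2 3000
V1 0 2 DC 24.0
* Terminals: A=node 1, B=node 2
R1 and R2 are in series across V1 (node 0 → node 1 → node 2), and the output A–B is taken across R2, so this is a voltage divider.
Series current: I = V1/(R1 + R2) = 24/(18000 + 3000) = 24/21000 = 0.001143 A
V_R2 = I × R2 = V1 × R2/(R1 + R2) = 24 × 3000/21000 = 3.429 V

Final answer: 3.429 V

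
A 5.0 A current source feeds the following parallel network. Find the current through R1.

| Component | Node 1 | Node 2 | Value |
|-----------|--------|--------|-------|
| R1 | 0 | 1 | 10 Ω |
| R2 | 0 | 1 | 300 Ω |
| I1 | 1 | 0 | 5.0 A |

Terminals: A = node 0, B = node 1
All resistors sit directly between nodes 0 and 1, so they are in parallel and share one voltage V; the full source current 5 A splits among them.
1/R_par = 1/10 + 1/300 = 0.1033 S  =>  R_par = 9.677 Ω
V = I × R_par = 5 × 9.677 = 48.39 V
I_R1 = V/R1 = 48.39/10 = 4.839 A

Final answer: 4.839 A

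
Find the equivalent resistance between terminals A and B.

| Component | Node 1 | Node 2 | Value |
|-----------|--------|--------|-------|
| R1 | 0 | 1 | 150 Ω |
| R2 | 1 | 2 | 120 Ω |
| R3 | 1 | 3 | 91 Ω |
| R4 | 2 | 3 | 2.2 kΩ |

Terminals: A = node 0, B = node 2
Reduce the network between node 0 (A) and node 2 (B) by series/parallel combination:
  Rs1 = R3 + R4 (series, joined only at node 3) = 91 + 2200 = 2291 Ω
  Rp1 = R2 ‖ Rs1 (parallel, both between nodes 1 and 2) = 1/(1/120 + 1/2291) = 114 Ω
  Rs2 = R1 + Rp1 (series, joined only at node 1) = 150 + 114 = 264 Ω
R_eq = 264 Ω

Final answer: 264 Ω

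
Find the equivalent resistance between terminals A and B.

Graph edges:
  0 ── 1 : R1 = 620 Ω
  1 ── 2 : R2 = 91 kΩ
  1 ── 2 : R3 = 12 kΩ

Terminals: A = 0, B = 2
Reduce the network between node 0 (A) and node 2 (B) by series/parallel combination:
  Rp1 = R2 ‖ R3 (parallel, both between nodes 1 and 2) = 1/(1/91000 + 1/12000) = 10600 Ω
  Rs1 = R1 + Rp1 (series, joined only at node 1) = 620 + 10600 = 11220 Ω
R_eq = 11.22 kΩ

Final answer: 11.22 kΩ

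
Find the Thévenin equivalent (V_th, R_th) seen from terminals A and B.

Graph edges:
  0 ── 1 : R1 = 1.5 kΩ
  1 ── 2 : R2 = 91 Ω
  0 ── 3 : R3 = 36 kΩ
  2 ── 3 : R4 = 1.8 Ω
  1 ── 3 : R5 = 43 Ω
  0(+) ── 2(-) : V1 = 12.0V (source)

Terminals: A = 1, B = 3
Step 1 — V_th is the open-circuit voltage V_A - V_B (nothing connected across the terminals).
Nodal analysis, taking node 2 as the 0 V reference.
Source V1 fixes V_0 = 12 V.
KCL at each unknown node (sum of currents leaving = 0; resistances in Ω):
  Node 1: (V_1 - 12)/1500 + (V_1 - 0)/91 + (V_1 - V_3)/43 = 0
  Node 3: (V_3 - 12)/36000 + (V_3 - 0)/1.8 + (V_3 - V_1)/43 = 0
Collecting terms (coefficients in siemens):
  0.03491·V_1 - 0.02326·V_3 = 0.008
  0.5788·V_3 - 0.02326·V_1 = 0.0003333
Determinant D = (0.03491)(0.5788) - (-0.02326)(-0.02326) = 0.01967
V_1 = [(0.008)(0.5788) - (-0.02326)(0.0003333)]/D = 0.2358 V
V_3 = [(0.03491)(0.0003333) - (0.008)(-0.02326)]/D = 0.01005 V
V_th = V_1 - V_3 = 0.2358 - 0.01005 = 0.2258 V
Step 2 — R_th: zero the source — replace V1 by a short circuit (node 2 merges into node 0) — and find the resistance seen between A (node 1) and B (node 3).
Reduce the network between node 1 (A) and node 3 (B) by series/parallel combination:
  Rp1 = R1 ‖ R2 (parallel, both between nodes 0 and 1) = 1/(1/1500 + 1/91) = 85.8 Ω
  Rp2 = R3 ‖ R4 (parallel, both between nodes 0 and 3) = 1/(1/36000 + 1/1.8) = 1.8 Ω
  Rs1 = Rp1 + Rp2 (series, joined only at node 0) = 85.8 + 1.8 = 87.6 Ω
  Rp3 = R5 ‖ Rs1 (parallel, both between nodes 1 and 3) = 1/(1/43 + 1/87.6) = 28.84 Ω
R_th = 28.84 Ω

Final answer: V_th = 0.2258 V, R_th = 28.84 Ω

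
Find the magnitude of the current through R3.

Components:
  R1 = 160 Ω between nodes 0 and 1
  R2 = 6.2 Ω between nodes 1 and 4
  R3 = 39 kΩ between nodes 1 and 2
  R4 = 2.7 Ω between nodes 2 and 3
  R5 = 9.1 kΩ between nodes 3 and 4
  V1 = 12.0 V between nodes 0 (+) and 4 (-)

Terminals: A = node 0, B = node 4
Nodal analysis, taking node 4 as the 0 V reference.
Source V1 fixes V_0 = 12 V.
KCL at each unknown node (sum of currents leaving = 0; resistances in Ω):
  Node 1: (V_1 - 12)/160 + (V_1 - 0)/6.2 + (V_1 - V_2)/39000 = 0
  Node 2: (V_2 - V_1)/39000 + (V_2 - V_3)/2.7 = 0
  Node 3: (V_3 - V_2)/2.7 + (V_3 - 0)/9100 = 0
Collecting terms (coefficients in siemens):
  0.1676·V_1 - 0.00002564·V_2 = 0.075
  0.3704·V_2 - 0.00002564·V_1 - 0.3704·V_3 = 0
  0.3705·V_3 - 0.3704·V_2 = 0
Solving these 3 simultaneous equations (Gaussian elimination) gives:
  V_1 = 0.4476 V, V_2 = 0.0847 V, V_3 = 0.08468 V
I_R3 = (V_1 - V_2)/R3 = (0.4476 - 0.0847)/39000 = 0.000009305 A
|I_R3| = 0.000009305 A

Final answer: |I_R3| = 9.305e-06 A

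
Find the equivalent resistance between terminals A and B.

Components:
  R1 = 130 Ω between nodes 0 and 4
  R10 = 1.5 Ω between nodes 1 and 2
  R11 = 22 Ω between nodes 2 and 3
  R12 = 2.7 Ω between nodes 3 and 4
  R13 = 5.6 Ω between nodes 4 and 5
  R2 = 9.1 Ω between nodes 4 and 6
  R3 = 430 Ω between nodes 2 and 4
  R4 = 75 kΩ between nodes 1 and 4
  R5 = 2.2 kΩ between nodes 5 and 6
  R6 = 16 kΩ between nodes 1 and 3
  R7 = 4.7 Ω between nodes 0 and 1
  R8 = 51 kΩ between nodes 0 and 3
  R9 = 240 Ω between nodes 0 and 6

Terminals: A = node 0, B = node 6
The network is not a plain series/parallel combination. Inject a 1 A test current into terminal A (node 0) and return it from terminal B (node 6); then R_eq = V_A / (1 A).
Nodal analysis, taking node 6 as the 0 V reference.
Current source I_test pushes 1 A into node 0 and draws it out of node 6.
KCL at each unknown node (sum of currents leaving = 0; resistances in Ω):
  Node 0: (V_0 - V_4)/130 + (V_0 - V_1)/4.7 + (V_0 - V_3)/51000 + (V_0 - 0)/240 - 1 = 0
  Node 1: (V_1 - V_0)/4.7 + (V_1 - V_4)/75000 + (V_1 - V_3)/16000 + (V_1 - V_2)/1.5 = 0
  Node 2: (V_2 - V_1)/1.5 + (V_2 - V_4)/430 + (V_2 - V_3)/22 = 0
  Node 3: (V_3 - V_0)/51000 + (V_3 - V_1)/16000 + (V_3 - V_2)/22 + (V_3 - V_4)/2.7 = 0
  Node 4: (V_4 - V_0)/130 + (V_4 - V_1)/75000 + (V_4 - V_2)/430 + (V_4 - V_3)/2.7 + (V_4 - 0)/9.1 + (V_4 - V_5)/5.6 = 0
  Node 5: (V_5 - V_4)/5.6 + (V_5 - 0)/2200 = 0
Collecting terms (coefficients in siemens):
  0.2246·V_0 - 0.2128·V_1 - 0.00001961·V_3 - 0.007692·V_4 = 1
  0.8795·V_1 - 0.2128·V_0 - 0.6667·V_2 - 0.0000625·V_3 - 0.00001333·V_4 = 0
  0.7144·V_2 - 0.6667·V_1 - 0.04545·V_3 - 0.002326·V_4 = 0
  0.4159·V_3 - 0.00001961·V_0 - 0.0000625·V_1 - 0.04545·V_2 - 0.3704·V_4 = 0
  0.6689·V_4 - 0.007692·V_0 - 0.00001333·V_1 - 0.002326·V_2 - 0.3704·V_3 - 0.1786·V_5 = 0
  0.179·V_5 - 0.1786·V_4 = 0
Solving these 6 simultaneous equations (Gaussian elimination) gives:
  V_0 = 29.1 V, V_1 = 25.73 V, V_2 = 24.66 V, V_3 = 9.792 V
  V_4 = 7.964 V, V_5 = 7.944 V
R_eq = V_0 / 1 A = 29.1 Ω

Final answer: 29.1 Ω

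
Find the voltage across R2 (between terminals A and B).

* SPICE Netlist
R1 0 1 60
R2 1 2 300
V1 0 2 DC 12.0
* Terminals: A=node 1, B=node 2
R1 and R2 are in series across V1 (node 0 → node 1 → node 2), and the output A–B is taken across R2, so this is a voltage divider.
Series current: I = V1/(R1 + R2) = 12/(60 + 300) = 12/360 = 0.03333 A
V_R2 = I × R2 = V1 × R2/(R1 + R2) = 12 × 300/360 = 10 V

Final answer: 10 V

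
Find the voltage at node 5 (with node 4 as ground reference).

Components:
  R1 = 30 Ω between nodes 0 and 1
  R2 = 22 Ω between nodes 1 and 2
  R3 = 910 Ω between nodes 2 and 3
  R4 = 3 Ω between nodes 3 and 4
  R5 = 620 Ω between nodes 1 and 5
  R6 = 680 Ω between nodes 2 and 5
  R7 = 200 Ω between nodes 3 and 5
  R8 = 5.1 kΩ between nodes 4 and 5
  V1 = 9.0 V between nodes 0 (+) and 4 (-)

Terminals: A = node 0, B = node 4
Nodal analysis, taking node 4 as the 0 V reference.
Source V1 fixes V_0 = 9 V.
KCL at each unknown node (sum of currents leaving = 0; resistances in Ω):
  Node 1: (V_1 - 9)/30 + (V_1 - V_2)/22 + (V_1 - V_5)/620 = 0
  Node 2: (V_2 - V_1)/22 + (V_2 - V_3)/910 + (V_2 - V_5)/680 = 0
  Node 3: (V_3 - V_2)/910 + (V_3 - 0)/3 + (V_3 - V_5)/200 = 0
  Node 5: (V_5 - V_1)/620 + (V_5 - V_2)/680 + (V_5 - V_3)/200 + (V_5 - 0)/5100 = 0
Collecting terms (coefficients in siemens):
  0.0804·V_1 - 0.04545·V_2 - 0.001613·V_5 = 0.3
  0.04802·V_2 - 0.04545·V_1 - 0.001099·V_3 - 0.001471·V_5 = 0
  0.3394·V_3 - 0.001099·V_2 - 0.005·V_5 = 0
  0.00828·V_5 - 0.001613·V_1 - 0.001471·V_2 - 0.005·V_3 = 0
Solving these 4 simultaneous equations (Gaussian elimination) gives:
  V_1 = 8.274 V, V_2 = 7.927 V, V_3 = 0.07078 V, V_5 = 3.063 V
The requested potential is V_5 = 3.063 V.

Final answer: V_5 = 3.063 V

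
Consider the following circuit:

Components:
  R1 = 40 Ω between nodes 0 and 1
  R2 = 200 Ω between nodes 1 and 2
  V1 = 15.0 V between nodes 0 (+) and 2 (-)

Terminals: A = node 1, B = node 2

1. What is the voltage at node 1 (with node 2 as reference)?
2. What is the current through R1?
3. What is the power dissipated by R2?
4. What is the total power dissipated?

Nodal analysis, taking node 2 as the 0 V reference.
Source V1 fixes V_0 = 15 V.
KCL at each unknown node (sum of currents leaving = 0; resistances in Ω):
  Node 1: (V_1 - 15)/40 + (V_1 - 0)/200 = 0
Collecting terms: 0.03 × V_1 = 0.375  =>  V_1 = 12.5 V
Part 1:
  Read off the nodal solution: V_1 = 12.5 V
Part 2:
  I_R1 = (V_0 - V_1)/R1 = (15 - 12.5)/40 = 0.0625 A
  Magnitude: I_R1 = 0.0625 A
Part 3:
  I_R2 = (V_1 - V_2)/R2 = (12.5 - 0)/200 = 0.0625 A
  P_R2 = I_R2² × R2 = (0.0625)² × 200 = 0.7812 W
Part 4:
  Power in each resistor, P = (ΔV)²/R:
    P_R1 = (15 - 12.5)²/40 = 0.1562 W
    P_R2 = (12.5 - 0)²/200 = 0.7812 W
  P_total = P_R1 + P_R2 = 0.9375 W

Final answers:
1. V_1 = 12.5 V
2. I_R1 = 0.0625 A
3. P_R2 = 0.7812 W
4. P_total = 0.9375 W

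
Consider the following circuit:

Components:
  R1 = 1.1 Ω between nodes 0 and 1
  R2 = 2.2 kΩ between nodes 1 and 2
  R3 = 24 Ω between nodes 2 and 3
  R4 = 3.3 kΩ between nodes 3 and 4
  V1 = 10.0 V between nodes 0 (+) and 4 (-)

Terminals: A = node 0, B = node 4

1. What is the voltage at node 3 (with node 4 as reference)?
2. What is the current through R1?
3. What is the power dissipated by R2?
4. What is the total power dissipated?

Nodal analysis, taking node 4 as the 0 V reference.
Source V1 fixes V_0 = 10 V.
KCL at each unknown node (sum of currents leaving = 0; resistances in Ω):
  Node 1: (V_1 - 10)/1.1 + (V_1 - V_2)/2200 = 0
  Node 2: (V_2 - V_1)/2200 + (V_2 - V_3)/24 = 0
  Node 3: (V_3 - V_2)/24 + (V_3 - 0)/3300 = 0
Collecting terms (coefficients in siemens):
  0.9095·V_1 - 0.0004545·V_2 = 9.091
  0.04212·V_2 - 0.0004545·V_1 - 0.04167·V_3 = 0
  0.04197·V_3 - 0.04167·V_2 = 0
Solving these 3 simultaneous equations (Gaussian elimination) gives:
  V_1 = 9.998 V, V_2 = 6.016 V, V_3 = 5.973 V
Part 1:
  Read off the nodal solution: V_3 = 5.973 V
Part 2:
  I_R1 = (V_0 - V_1)/R1 = (10 - 9.998)/1.1 = 0.00181 A
  Magnitude: I_R1 = 0.00181 A
Part 3:
  I_R2 = (V_1 - V_2)/R2 = (9.998 - 6.016)/2200 = 0.00181 A
  P_R2 = I_R2² × R2 = (0.00181)² × 2200 = 0.007207 W
Part 4:
  Power in each resistor, P = (ΔV)²/R:
    P_R1 = (10 - 9.998)²/1.1 = 0.000003603 W
    P_R2 = (9.998 - 6.016)²/2200 = 0.007207 W
    P_R3 = (6.016 - 5.973)²/24 = 0.00007862 W
    P_R4 = (5.973 - 0)²/3300 = 0.01081 W
  P_total = P_R1 + P_R2 + P_R3 + P_R4 = 0.0181 W

Final answers:
1. V_3 = 5.973 V
2. I_R1 = 0.00181 A
3. P_R2 = 0.007207 W
4. P_total = 0.0181 W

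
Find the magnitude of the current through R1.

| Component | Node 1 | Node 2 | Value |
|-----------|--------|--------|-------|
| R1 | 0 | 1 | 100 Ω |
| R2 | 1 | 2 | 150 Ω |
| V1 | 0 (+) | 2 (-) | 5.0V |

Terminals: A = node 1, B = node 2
Nodal analysis, taking node 2 as the 0 V reference.
Source V1 fixes V_0 = 5 V.
KCL at each unknown node (sum of currents leaving = 0; resistances in Ω):
  Node 1: (V_1 - 5)/100 + (V_1 - 0)/150 = 0
Collecting terms: 0.01667 × V_1 = 0.05  =>  V_1 = 3 V
I_R1 = (V_0 - V_1)/R1 = (5 - 3)/100 = 0.02 A
|I_R1| = 0.02 A

Final answer: |I_R1| = 0.02 A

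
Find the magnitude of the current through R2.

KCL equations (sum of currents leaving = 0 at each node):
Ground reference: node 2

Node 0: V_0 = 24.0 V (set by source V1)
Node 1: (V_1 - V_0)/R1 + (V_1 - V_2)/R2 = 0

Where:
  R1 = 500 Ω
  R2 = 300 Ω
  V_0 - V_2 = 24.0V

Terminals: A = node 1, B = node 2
Nodal analysis, taking node 2 as the 0 V reference.
Source V1 fixes V_0 = 24 V.
KCL at each unknown node (sum of currents leaving = 0; resistances in Ω):
  Node 1: (V_1 - 24)/500 + (V_1 - 0)/300 = 0
Collecting terms: 0.005333 × V_1 = 0.048  =>  V_1 = 9 V
I_R2 = (V_1 - V_2)/R2 = (9 - 0)/300 = 0.03 A
|I_R2| = 0.03 A

Final answer: |I_R2| = 0.03 A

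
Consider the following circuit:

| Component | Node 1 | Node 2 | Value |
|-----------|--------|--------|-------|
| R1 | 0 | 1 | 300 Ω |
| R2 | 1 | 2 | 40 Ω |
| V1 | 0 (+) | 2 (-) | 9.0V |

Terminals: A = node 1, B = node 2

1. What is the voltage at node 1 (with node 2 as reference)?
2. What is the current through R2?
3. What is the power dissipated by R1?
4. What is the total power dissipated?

Nodal analysis, taking node 2 as the 0 V reference.
Source V1 fixes V_0 = 9 V.
KCL at each unknown node (sum of currents leaving = 0; resistances in Ω):
  Node 1: (V_1 - 9)/300 + (V_1 - 0)/40 = 0
Collecting terms: 0.02833 × V_1 = 0.03  =>  V_1 = 1.059 V
Part 1:
  Read off the nodal solution: V_1 = 1.059 V
Part 2:
  I_R2 = (V_1 - V_2)/R2 = (1.059 - 0)/40 = 0.02647 A
  Magnitude: I_R2 = 0.02647 A
Part 3:
  I_R1 = (V_0 - V_1)/R1 = (9 - 1.059)/300 = 0.02647 A
  P_R1 = I_R1² × R1 = (0.02647)² × 300 = 0.2102 W
Part 4:
  Power in each resistor, P = (ΔV)²/R:
    P_R1 = (9 - 1.059)²/300 = 0.2102 W
    P_R2 = (1.059 - 0)²/40 = 0.02803 W
  P_total = P_R1 + P_R2 = 0.2382 W

Final answers:
1. V_1 = 1.059 V
2. I_R2 = 0.02647 A
3. P_R1 = 0.2102 W
4. P_total = 0.2382 W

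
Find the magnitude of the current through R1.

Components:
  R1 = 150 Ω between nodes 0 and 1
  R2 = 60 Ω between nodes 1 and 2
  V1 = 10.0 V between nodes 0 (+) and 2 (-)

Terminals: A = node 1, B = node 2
Nodal analysis, taking node 2 as the 0 V reference.
Source V1 fixes V_0 = 10 V.
KCL at each unknown node (sum of currents leaving = 0; resistances in Ω):
  Node 1: (V_1 - 10)/150 + (V_1 - 0)/60 = 0
Collecting terms: 0.02333 × V_1 = 0.06667  =>  V_1 = 2.857 V
I_R1 = (V_0 - V_1)/R1 = (10 - 2.857)/150 = 0.04762 A
|I_R1| = 0.04762 A

Final answer: |I_R1| = 0.04762 A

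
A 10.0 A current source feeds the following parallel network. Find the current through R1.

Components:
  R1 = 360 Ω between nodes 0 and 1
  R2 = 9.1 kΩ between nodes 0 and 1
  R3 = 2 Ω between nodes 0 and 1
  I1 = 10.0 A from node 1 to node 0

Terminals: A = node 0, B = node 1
All resistors sit directly between nodes 0 and 1, so they are in parallel and share one voltage V; the full source current 10 A splits among them.
1/R_par = 1/360 + 1/9100 + 1/2 = 0.5029 S  =>  R_par = 1.989 Ω
V = I × R_par = 10 × 1.989 = 19.89 V
I_R1 = V/R1 = 19.89/360 = 0.05524 A

Final answer: 0.05524 A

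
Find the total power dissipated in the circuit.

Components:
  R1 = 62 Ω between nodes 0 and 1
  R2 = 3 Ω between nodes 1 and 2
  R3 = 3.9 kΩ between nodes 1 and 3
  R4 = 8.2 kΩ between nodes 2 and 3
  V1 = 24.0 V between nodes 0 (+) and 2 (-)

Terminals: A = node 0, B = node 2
Nodal analysis, taking node 2 as the 0 V reference.
Source V1 fixes V_0 = 24 V.
KCL at each unknown node (sum of currents leaving = 0; resistances in Ω):
  Node 1: (V_1 - 24)/62 + (V_1 - 0)/3 + (V_1 - V_3)/3900 = 0
  Node 3: (V_3 - V_1)/3900 + (V_3 - 0)/8200 = 0
Collecting terms (coefficients in siemens):
  0.3497·V_1 - 0.0002564·V_3 = 0.3871
  0.0003784·V_3 - 0.0002564·V_1 = 0
Determinant D = (0.3497)(0.0003784) - (-0.0002564)(-0.0002564) = 0.0001323
V_1 = [(0.3871)(0.0003784) - (-0.0002564)(0)]/D = 1.107 V
V_3 = [(0.3497)(0) - (0.3871)(-0.0002564)]/D = 0.7505 V
Power in each resistor, P = (ΔV)²/R:
  P_R1 = (24 - 1.107)²/62 = 8.453 W
  P_R2 = (1.107 - 0)²/3 = 0.4088 W
  P_R3 = (1.107 - 0.7505)²/3900 = 0.00003267 W
  P_R4 = (0 - 0.7505)²/8200 = 0.00006869 W
P_total = P_R1 + P_R2 + P_R3 + P_R4 = 8.862 W

Final answer: 8.862 W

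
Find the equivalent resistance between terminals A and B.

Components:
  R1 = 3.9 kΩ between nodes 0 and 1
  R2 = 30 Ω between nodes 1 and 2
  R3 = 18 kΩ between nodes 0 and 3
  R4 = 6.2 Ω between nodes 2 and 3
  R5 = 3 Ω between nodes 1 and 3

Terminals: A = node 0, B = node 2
The network is not a plain series/parallel combination. Inject a 1 A test current into terminal A (node 0) and return it from terminal B (node 2); then R_eq = V_A / (1 A).
Nodal analysis, taking node 2 as the 0 V reference.
Current source I_test pushes 1 A into node 0 and draws it out of node 2.
KCL at each unknown node (sum of currents leaving = 0; resistances in Ω):
  Node 0: (V_0 - V_1)/3900 + (V_0 - V_3)/18000 - 1 = 0
  Node 1: (V_1 - V_0)/3900 + (V_1 - 0)/30 + (V_1 - V_3)/3 = 0
  Node 3: (V_3 - V_0)/18000 + (V_3 - V_1)/3 + (V_3 - 0)/6.2 = 0
Collecting terms (coefficients in siemens):
  0.000312·V_0 - 0.0002564·V_1 - 0.00005556·V_3 = 1
  0.3669·V_1 - 0.0002564·V_0 - 0.3333·V_3 = 0
  0.4947·V_3 - 0.00005556·V_0 - 0.3333·V_1 = 0
Solving these 3 simultaneous equations (Gaussian elimination) gives:
  V_0 = 3212 V, V_1 = 6.632 V, V_3 = 4.829 V
R_eq = V_0 / 1 A = 3212 Ω = 3.212 kΩ

Final answer: 3.212 kΩ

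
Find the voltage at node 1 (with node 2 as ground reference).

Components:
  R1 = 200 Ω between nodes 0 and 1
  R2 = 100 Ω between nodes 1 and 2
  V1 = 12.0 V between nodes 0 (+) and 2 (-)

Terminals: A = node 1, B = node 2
Nodal analysis, taking node 2 as the 0 V reference.
Source V1 fixes V_0 = 12 V.
KCL at each unknown node (sum of currents leaving = 0; resistances in Ω):
  Node 1: (V_1 - 12)/200 + (V_1 - 0)/100 = 0
Collecting terms: 0.015 × V_1 = 0.06  =>  V_1 = 4 V
The requested potential is V_1 = 4 V.

Final answer: V_1 = 4 V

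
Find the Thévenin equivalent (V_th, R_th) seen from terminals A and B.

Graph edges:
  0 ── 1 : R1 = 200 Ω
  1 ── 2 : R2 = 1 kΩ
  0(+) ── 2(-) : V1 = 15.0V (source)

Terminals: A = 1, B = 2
Step 1 — V_th is the open-circuit voltage V_A - V_B (nothing connected across the terminals).
Nodal analysis, taking node 2 as the 0 V reference.
Source V1 fixes V_0 = 15 V.
KCL at each unknown node (sum of currents leaving = 0; resistances in Ω):
  Node 1: (V_1 - 15)/200 + (V_1 - 0)/1000 = 0
Collecting terms: 0.006 × V_1 = 0.075  =>  V_1 = 12.5 V
V_th = V_1 - V_2 = 12.5 - 0 = 12.5 V
Step 2 — R_th: zero the source — replace V1 by a short circuit (node 2 merges into node 0) — and find the resistance seen between A (node 1) and B (node 0).
Reduce the network between node 1 (A) and node 0 (B) by series/parallel combination:
  Rp1 = R1 ‖ R2 (parallel, both between nodes 0 and 1) = 1/(1/200 + 1/1000) = 166.7 Ω
R_th = 166.7 Ω

Final answer: V_th = 12.5 V, R_th = 166.7 Ω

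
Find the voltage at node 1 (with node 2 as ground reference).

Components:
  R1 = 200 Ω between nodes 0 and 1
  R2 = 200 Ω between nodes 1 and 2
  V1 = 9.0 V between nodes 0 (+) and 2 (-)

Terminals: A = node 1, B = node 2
Nodal analysis, taking node 2 as the 0 V reference.
Source V1 fixes V_0 = 9 V.
KCL at each unknown node (sum of currents leaving = 0; resistances in Ω):
  Node 1: (V_1 - 9)/200 + (V_1 - 0)/200 = 0
Collecting terms: 0.01 × V_1 = 0.045  =>  V_1 = 4.5 V
The requested potential is V_1 = 4.5 V.

Final answer: V_1 = 4.5 V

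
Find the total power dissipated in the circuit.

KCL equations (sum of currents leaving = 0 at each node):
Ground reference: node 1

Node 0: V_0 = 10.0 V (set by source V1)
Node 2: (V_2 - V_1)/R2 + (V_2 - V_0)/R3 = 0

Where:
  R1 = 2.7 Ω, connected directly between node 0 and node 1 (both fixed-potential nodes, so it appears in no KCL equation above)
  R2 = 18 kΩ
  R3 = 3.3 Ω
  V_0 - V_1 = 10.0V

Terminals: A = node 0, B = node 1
Nodal analysis, taking node 1 as the 0 V reference.
Source V1 fixes V_0 = 10 V.
KCL at each unknown node (sum of currents leaving = 0; resistances in Ω):
  Node 2: (V_2 - 0)/18000 + (V_2 - 10)/3.3 = 0
Collecting terms: 0.3031 × V_2 = 3.03  =>  V_2 = 9.998 V
Power in each resistor, P = (ΔV)²/R:
  P_R1 = (10 - 0)²/2.7 = 37.04 W
  P_R2 = (0 - 9.998)²/18000 = 0.005554 W
  P_R3 = (10 - 9.998)²/3.3 = 0.000001018 W
P_total = P_R1 + P_R2 + P_R3 = 37.04 W

Final answer: 37.04 W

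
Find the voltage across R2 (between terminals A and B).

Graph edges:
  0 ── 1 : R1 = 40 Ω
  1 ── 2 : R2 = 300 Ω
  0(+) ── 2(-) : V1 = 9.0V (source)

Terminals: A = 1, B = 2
R1 and R2 are in series across V1 (node 0 → node 1 → node 2), and the output A–B is taken across R2, so this is a voltage divider.
Series current: I = V1/(R1 + R2) = 9/(40 + 300) = 9/340 = 0.02647 A
V_R2 = I × R2 = V1 × R2/(R1 + R2) = 9 × 300/340 = 7.941 V

Final answer: 7.941 V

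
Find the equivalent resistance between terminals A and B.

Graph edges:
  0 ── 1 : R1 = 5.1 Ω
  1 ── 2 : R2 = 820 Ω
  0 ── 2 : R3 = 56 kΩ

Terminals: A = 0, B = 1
Reduce the network between node 0 (A) and node 1 (B) by series/parallel combination:
  Rs1 = R3 + R2 (series, joined only at node 2) = 56000 + 820 = 56820 Ω
  Rp1 = R1 ‖ Rs1 (parallel, both between nodes 0 and 1) = 1/(1/5.1 + 1/56820) = 5.1 Ω
R_eq = 5.1 Ω

Final answer: 5.1 Ω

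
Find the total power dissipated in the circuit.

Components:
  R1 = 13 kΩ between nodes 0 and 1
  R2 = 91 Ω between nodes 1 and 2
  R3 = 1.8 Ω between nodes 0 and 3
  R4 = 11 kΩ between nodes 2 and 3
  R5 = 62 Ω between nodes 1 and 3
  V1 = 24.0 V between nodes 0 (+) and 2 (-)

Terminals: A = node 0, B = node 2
Nodal analysis, taking node 2 as the 0 V reference.
Source V1 fixes V_0 = 24 V.
KCL at each unknown node (sum of currents leaving = 0; resistances in Ω):
  Node 1: (V_1 - 24)/13000 + (V_1 - 0)/91 + (V_1 - V_3)/62 = 0
  Node 3: (V_3 - 24)/1.8 + (V_3 - 0)/11000 + (V_3 - V_1)/62 = 0
Collecting terms (coefficients in siemens):
  0.02719·V_1 - 0.01613·V_3 = 0.001846
  0.5718·V_3 - 0.01613·V_1 = 13.33
Determinant D = (0.02719)(0.5718) - (-0.01613)(-0.01613) = 0.01529
V_1 = [(0.001846)(0.5718) - (-0.01613)(13.33)]/D = 14.13 V
V_3 = [(0.02719)(13.33) - (0.001846)(-0.01613)]/D = 23.72 V
Power in each resistor, P = (ΔV)²/R:
  P_R1 = (24 - 14.13)²/13000 = 0.007486 W
  P_R2 = (14.13 - 0)²/91 = 2.195 W
  P_R3 = (24 - 23.72)²/1.8 = 0.04421 W
  P_R4 = (0 - 23.72)²/11000 = 0.05114 W
  P_R5 = (14.13 - 23.72)²/62 = 1.481 W
P_total = P_R1 + P_R2 + P_R3 + P_R4 + P_R5 = 3.78 W

Final answer: 3.78 W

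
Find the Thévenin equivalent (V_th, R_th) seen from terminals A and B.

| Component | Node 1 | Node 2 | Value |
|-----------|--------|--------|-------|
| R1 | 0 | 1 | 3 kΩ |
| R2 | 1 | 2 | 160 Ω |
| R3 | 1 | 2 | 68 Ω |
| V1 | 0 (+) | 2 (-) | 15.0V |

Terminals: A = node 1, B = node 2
Step 1 — V_th is the open-circuit voltage V_A - V_B (nothing connected across the terminals).
Nodal analysis, taking node 2 as the 0 V reference.
Source V1 fixes V_0 = 15 V.
KCL at each unknown node (sum of currents leaving = 0; resistances in Ω):
  Node 1: (V_1 - 15)/3000 + (V_1 - 0)/160 + (V_1 - 0)/68 = 0
Collecting terms: 0.02129 × V_1 = 0.005  =>  V_1 = 0.2349 V
V_th = V_1 - V_2 = 0.2349 - 0 = 0.2349 V
Step 2 — R_th: zero the source — replace V1 by a short circuit (node 2 merges into node 0) — and find the resistance seen between A (node 1) and B (node 0).
Reduce the network between node 1 (A) and node 0 (B) by series/parallel combination:
  Rp1 = R1 ‖ R2 ‖ R3 (parallel, all between nodes 0 and 1) = 1/(1/3000 + 1/160 + 1/68) = 46.97 Ω
R_th = 46.97 Ω

Final answer: V_th = 0.2349 V, R_th = 46.97 Ω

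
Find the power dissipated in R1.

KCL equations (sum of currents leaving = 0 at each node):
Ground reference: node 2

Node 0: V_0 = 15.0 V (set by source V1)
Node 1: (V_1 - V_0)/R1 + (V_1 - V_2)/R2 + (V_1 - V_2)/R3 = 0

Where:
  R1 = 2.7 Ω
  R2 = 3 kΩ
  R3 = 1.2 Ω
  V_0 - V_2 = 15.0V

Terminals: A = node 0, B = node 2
Nodal analysis, taking node 2 as the 0 V reference.
Source V1 fixes V_0 = 15 V.
KCL at each unknown node (sum of currents leaving = 0; resistances in Ω):
  Node 1: (V_1 - 15)/2.7 + (V_1 - 0)/3000 + (V_1 - 0)/1.2 = 0
Collecting terms: 1.204 × V_1 = 5.556  =>  V_1 = 4.614 V
I_R1 = (V_0 - V_1)/R1 = (15 - 4.614)/2.7 = 3.847 A
P_R1 = I_R1² × R1 = (3.847)² × 2.7 = 39.95 W

Final answer: 39.95 W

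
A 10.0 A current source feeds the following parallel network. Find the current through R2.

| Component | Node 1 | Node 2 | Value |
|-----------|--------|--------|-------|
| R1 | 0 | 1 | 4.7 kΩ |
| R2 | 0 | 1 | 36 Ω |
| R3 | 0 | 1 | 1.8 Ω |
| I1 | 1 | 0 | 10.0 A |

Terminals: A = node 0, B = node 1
All resistors sit directly between nodes 0 and 1, so they are in parallel and share one voltage V; the full source current 10 A splits among them.
1/R_par = 1/4700 + 1/36 + 1/1.8 = 0.5835 S  =>  R_par = 1.714 Ω
V = I × R_par = 10 × 1.714 = 17.14 V
I_R2 = V/R2 = 17.14/36 = 0.476 A

Final answer: 0.476 A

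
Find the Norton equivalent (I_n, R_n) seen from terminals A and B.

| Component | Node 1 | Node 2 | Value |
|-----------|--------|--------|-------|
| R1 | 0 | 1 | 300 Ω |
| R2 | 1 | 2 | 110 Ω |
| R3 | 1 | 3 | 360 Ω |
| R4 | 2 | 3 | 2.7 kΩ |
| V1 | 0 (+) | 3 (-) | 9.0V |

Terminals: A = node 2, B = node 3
Find the Thévenin equivalent first; then I_n = V_th/R_th and R_n = R_th.
Step 1 — V_th is the open-circuit voltage V_A - V_B (nothing connected across the terminals).
Nodal analysis, taking node 3 as the 0 V reference.
Source V1 fixes V_0 = 9 V.
KCL at each unknown node (sum of currents leaving = 0; resistances in Ω):
  Node 1: (V_1 - 9)/300 + (V_1 - V_2)/110 + (V_1 - 0)/360 = 0
  Node 2: (V_2 - V_1)/110 + (V_2 - 0)/2700 = 0
Collecting terms (coefficients in siemens):
  0.0152·V_1 - 0.009091·V_2 = 0.03
  0.009461·V_2 - 0.009091·V_1 = 0
Determinant D = (0.0152)(0.009461) - (-0.009091)(-0.009091) = 0.00006119
V_1 = [(0.03)(0.009461) - (-0.009091)(0)]/D = 4.639 V
V_2 = [(0.0152)(0) - (0.03)(-0.009091)]/D = 4.457 V
V_th = V_2 - V_3 = 4.457 - 0 = 4.457 V
Step 2 — R_th: zero the source — replace V1 by a short circuit (node 3 merges into node 0) — and find the resistance seen between A (node 2) and B (node 0).
Reduce the network between node 2 (A) and node 0 (B) by series/parallel combination:
  Rp1 = R1 ‖ R3 (parallel, both between nodes 0 and 1) = 1/(1/300 + 1/360) = 163.6 Ω
  Rs1 = R2 + Rp1 (series, joined only at node 1) = 110 + 163.6 = 273.6 Ω
  Rp2 = R4 ‖ Rs1 (parallel, both between nodes 0 and 2) = 1/(1/2700 + 1/273.6) = 248.5 Ω
R_th = 248.5 Ω
I_n = V_th/R_th = 4.457/248.5 = 0.01794 A, and R_n = R_th = 248.5 Ω

Final answer: I_n = 0.01794 A, R_n = 248.5 Ω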